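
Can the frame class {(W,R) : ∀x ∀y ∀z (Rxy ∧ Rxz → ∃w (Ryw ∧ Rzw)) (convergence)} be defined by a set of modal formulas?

Yes — defined by ◇□q → □◇q

The condition is convergence. A defining modal formula is ◇□q → □◇q.
Suppose ◇□q→□◇q is valid. Take Rxy, Rxz and set V(q)={w : Ryw}. Then □q at y so ◇□q at x, so □◇q at x, so ◇q at z, giving w with Rzw and Ryw.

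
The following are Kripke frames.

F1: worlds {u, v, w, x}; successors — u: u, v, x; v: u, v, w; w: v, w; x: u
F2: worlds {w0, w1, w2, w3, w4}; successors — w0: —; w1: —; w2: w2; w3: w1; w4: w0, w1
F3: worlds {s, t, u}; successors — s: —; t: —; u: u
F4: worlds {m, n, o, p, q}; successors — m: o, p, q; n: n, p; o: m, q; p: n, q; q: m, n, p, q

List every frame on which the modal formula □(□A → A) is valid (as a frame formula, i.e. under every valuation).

The schema corresponds to shift-reflexivity: ∀x ∀y (Rxy → Ryy).
F1: fails — Rux but not Rxx.
F2: fails — Rw4w0 but not Rw0w0.
F3: ✓.
F4: fails — Rom but not Rmm.

F3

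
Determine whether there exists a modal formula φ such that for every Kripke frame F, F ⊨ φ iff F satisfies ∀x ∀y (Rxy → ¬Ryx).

Any modally definable frame class is closed under surjective bounded morphisms.
The 5-cycle (worlds s,t,u,v,w with s→t→u→v→w→s) is asymmetric. Mapping every world to a single reflexive point • is a surjective bounded morphism, and the reflexive point is not asymmetric (R•• but asymmetry requires ¬R••).
So the class is not modally definable.

Not modally definable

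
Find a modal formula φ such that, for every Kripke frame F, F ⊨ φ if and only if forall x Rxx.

□s → s

This is reflexivity; the standard corresponding axiom is T: □s → s.
Suppose □s→s is valid. At any x set V(s)={w : Rxw}. Then □s holds at x, so s holds at x, i.e. Rxx.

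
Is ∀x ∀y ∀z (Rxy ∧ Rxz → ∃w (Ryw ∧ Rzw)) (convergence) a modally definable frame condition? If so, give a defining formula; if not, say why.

This is a Sahlqvist condition; the .2 axiom ◇□q → □◇q defines it.

Yes — defined by ◇□q → □◇q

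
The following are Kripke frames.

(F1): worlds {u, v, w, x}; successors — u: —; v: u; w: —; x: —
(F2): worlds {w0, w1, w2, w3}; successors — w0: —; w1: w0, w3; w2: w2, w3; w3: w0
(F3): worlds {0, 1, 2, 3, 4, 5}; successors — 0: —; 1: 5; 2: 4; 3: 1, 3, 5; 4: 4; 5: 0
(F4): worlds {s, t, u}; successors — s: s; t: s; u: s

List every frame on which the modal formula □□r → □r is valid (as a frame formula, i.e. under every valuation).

(F4)

The schema corresponds to density: ∀x ∀y (Rxy → ∃z (Rxz ∧ Rzy)).
(F1): fails — Rvu but no z with Rvz and Rzu.
(F2): fails — Rw3w0 but no z with Rw3z and Rzw0.
(F3): fails — R50 but no z with R5z and Rz0.
(F4): condition met.
Valid on: (F4).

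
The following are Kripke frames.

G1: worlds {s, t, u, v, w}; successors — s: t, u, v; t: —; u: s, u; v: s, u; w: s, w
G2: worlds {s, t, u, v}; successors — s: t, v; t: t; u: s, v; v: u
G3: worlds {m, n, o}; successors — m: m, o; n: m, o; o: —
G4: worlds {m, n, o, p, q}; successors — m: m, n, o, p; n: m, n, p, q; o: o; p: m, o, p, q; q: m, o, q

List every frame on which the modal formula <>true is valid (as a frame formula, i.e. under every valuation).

G2, G4

Frame correspondent (Sahlqvist): forall x exists y Rxy — i.e. seriality.
G1: fails — world t has no successor.
G2: holds.
G3: fails — world o has no successor.
G4: holds.
Valid on: G2, G4.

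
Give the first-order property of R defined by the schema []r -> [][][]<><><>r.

forall x forall z (x R^3 z -> exists w (xRw & z R^3 w))

This is a Sahlqvist (Geach-type) schema ◇^0□^1r → □^3◇^3r.
First-order correspondent: forall x forall z (x R^3 z -> exists w (xRw & z R^3 w)).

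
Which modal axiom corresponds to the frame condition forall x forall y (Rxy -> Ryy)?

A defining formula is □(□q → q) (the T□ axiom).
Suppose □(□q→q) is valid. Take Rxy and set V(q)={w : Ryw}. Then at y, □q holds; since □(□q→q) at x, □q→q at y, so q at y, i.e. Ryy.

□(□q → q)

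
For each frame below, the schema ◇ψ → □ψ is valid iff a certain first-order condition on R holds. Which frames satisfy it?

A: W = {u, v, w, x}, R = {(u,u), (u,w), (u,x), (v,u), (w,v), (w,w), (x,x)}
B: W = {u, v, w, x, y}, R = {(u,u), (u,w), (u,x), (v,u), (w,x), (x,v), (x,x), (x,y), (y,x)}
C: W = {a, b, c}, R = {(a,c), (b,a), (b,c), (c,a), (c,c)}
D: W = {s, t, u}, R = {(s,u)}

The schema corresponds to partial functionality: ∀x ∀y ∀z (Rxy ∧ Rxz → y = z).
A: fails — u sees both u and w.
B: fails — u sees both u and w.
C: fails — b sees both a and c.
D: satisfies the condition.

D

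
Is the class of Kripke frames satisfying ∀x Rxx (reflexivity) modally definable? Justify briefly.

Definable; □p → p defines it

This is a Sahlqvist condition; the T axiom □p → p defines it.
Suppose □p→p is valid. At any x set V(p)={w : Rxw}. Then □p holds at x, so p holds at x, i.e. Rxx.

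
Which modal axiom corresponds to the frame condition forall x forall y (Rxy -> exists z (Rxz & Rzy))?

This is density; the standard corresponding axiom is C4: □□q → □q.
Suppose □□q→□q is valid. Take Rxy and set V(q)={w : xR²w}. Then □□q at x, so □q at x, so q at y, i.e. ∃z(Rxz∧Rzy).

□□q → □q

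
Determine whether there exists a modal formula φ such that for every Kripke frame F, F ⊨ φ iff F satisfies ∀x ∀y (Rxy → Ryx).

Yes: it is symmetry, defined by the B schema r → □◇r.
Suppose r→□◇r is valid. Take Rxy and set V(r)={x}. Then r at x, so □◇r at x, so ◇r at y, so some z with Ryz has r; z=x, i.e. Ryx.

Definable; r → □◇r defines it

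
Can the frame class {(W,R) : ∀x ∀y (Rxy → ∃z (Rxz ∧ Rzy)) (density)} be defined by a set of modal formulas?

The condition is density. A defining modal formula is □□p → □p.
Suppose □□p→□p is valid. Take Rxy and set V(p)={w : xR²w}. Then □□p at x, so □p at x, so p at y, i.e. ∃z(Rxz∧Rzy).

Definable; □□p → □p defines it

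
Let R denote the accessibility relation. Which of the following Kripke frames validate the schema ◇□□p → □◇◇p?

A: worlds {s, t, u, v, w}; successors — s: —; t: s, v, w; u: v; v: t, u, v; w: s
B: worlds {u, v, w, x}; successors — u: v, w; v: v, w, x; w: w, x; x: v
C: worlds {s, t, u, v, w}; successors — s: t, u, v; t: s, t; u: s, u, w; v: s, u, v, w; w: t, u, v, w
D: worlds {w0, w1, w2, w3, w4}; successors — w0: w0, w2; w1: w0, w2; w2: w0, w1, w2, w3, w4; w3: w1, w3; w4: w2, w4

B, C, D

Frame correspondent (Sahlqvist): ∀x ∀y ∀z ((xRy ∧ xRz) → ∃w (yR²w ∧ zR²w)) — i.e. a generalized confluence (Geach) condition.
A: fails — tRs, tRs but no w* with sR²w* and sR²w*.
B: holds.
C: holds.
D: holds.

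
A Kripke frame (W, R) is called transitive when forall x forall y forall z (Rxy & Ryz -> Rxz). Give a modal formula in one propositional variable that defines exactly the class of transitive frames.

This is transitivity; the standard corresponding axiom is 4: □q → □□q.
Suppose □q→□□q is valid. Take Rxy, Ryz and set V(q)={w : Rxw}. Then □q at x, so □□q at x, so □q at y, so q at z, i.e. Rxz.

□q → □□q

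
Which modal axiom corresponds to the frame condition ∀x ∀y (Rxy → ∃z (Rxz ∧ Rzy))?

This is density; the standard corresponding axiom is C4: □□p → □p.
Suppose □□p→□p is valid. Take Rxy and set V(p)={w : xR²w}. Then □□p at x, so □p at x, so p at y, i.e. ∃z(Rxz∧Rzy).

□□p → □p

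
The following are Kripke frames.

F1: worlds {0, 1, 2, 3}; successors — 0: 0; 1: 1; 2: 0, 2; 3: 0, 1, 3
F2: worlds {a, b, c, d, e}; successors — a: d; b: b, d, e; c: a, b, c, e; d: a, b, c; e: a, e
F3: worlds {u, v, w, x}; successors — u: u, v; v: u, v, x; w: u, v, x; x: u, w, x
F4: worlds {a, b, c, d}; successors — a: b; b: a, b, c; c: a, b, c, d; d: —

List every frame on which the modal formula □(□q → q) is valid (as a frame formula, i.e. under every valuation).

F1

This is the axiom for shift-reflexivity; its first-order frame correspondent is ∀x ∀y (Rxy → Ryy).
F1: condition met.
F2: fails — Rea but not Raa.
F3: fails — Rxw but not Rww.
F4: fails — Rcd but not Rdd.
Valid on: F1.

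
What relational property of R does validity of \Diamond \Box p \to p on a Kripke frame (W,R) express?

symmetry: \forall x \forall y (Rxy \to Ryx)

This is frame-equivalent to p → □◇p (substitute ¬p for p and contrapose).
Suppose p→□◇p is valid. Take Rxy and set V(p)={x}. Then p at x, so □◇p at x, so ◇p at y, so some z with Ryz has p; z=x, i.e. Ryx.
Conversely, any frame satisfying \forall x \forall y (Rxy \to Ryx) validates the schema.
So the correspondent is symmetry.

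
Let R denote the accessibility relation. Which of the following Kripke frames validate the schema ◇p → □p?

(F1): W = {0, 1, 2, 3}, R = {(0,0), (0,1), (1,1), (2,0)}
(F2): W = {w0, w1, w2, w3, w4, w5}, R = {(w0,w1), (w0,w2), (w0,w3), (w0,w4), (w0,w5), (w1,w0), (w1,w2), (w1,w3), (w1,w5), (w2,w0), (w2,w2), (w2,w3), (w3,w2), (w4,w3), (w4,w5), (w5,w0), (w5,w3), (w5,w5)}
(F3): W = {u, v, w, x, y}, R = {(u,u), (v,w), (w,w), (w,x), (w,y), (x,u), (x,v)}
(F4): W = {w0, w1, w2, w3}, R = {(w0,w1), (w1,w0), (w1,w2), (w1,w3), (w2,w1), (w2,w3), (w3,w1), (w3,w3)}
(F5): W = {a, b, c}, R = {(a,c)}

The schema corresponds to partial functionality: ∀x ∀y ∀z (Rxy ∧ Rxz → y = z).
(F1): fails — 0 sees both 0 and 1.
(F2): fails — w0 sees both w1 and w2.
(F3): fails — w sees both w and x.
(F4): fails — w1 sees both w0 and w2.
(F5): holds.

(F5)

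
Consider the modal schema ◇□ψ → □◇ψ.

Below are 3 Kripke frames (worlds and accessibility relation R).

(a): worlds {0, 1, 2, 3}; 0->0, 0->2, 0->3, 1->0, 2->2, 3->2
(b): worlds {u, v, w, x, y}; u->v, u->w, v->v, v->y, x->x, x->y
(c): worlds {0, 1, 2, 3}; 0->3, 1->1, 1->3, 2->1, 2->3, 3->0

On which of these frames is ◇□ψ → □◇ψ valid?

(a)

This is the axiom for convergence; its first-order frame correspondent is ∀x ∀y ∀z (Rxy ∧ Rxz → ∃w (Ryw ∧ Rzw)).
(a): holds.
(b): fails — Ruv and Ruw but v and w have no common successor.
(c): fails — R11 and R13 but 1 and 3 have no common successor.
Valid on: (a).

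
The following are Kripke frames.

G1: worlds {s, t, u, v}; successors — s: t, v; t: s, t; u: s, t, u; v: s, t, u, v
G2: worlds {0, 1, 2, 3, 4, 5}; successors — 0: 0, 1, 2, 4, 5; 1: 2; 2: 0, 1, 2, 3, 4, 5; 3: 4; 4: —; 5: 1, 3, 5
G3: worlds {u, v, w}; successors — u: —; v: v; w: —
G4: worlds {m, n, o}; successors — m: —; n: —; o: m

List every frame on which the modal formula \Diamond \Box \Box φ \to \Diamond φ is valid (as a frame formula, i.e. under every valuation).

Frame correspondent (Sahlqvist): \forall x \forall y (xRy \to \exists w (y R^2 w \wedge xRw)) — i.e. a generalized confluence (Geach) condition.
G1: ✓.
G2: fails — 0R4 but no w with 4R²w and 0Rw.
G3: ✓.
G4: fails — oRm but no w with mR²w and oRw.
Valid on: G1, G3.

G1, G3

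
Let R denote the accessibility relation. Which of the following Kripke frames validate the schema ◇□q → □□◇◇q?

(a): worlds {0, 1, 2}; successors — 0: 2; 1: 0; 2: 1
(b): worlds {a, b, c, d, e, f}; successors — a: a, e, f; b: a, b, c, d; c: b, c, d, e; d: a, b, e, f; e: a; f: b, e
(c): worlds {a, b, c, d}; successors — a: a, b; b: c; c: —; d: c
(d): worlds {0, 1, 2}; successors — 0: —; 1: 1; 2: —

This is the axiom for a generalized confluence (Geach) condition; its first-order frame correspondent is ∀x ∀y ∀z ((xRy ∧ xR²z) → ∃w (yRw ∧ zR²w)).
(a): fails — 0R2, 0R²1 but no w with 2Rw and 1R²w.
(b): holds.
(c): fails — aRa, aR²b but no w with aRw and bR²w.
(d): holds.

(b), (d)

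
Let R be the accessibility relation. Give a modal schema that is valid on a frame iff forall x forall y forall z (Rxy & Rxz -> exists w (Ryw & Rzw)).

◇□q → □◇q

This is convergence; the standard corresponding axiom is .2: ◇□q → □◇q.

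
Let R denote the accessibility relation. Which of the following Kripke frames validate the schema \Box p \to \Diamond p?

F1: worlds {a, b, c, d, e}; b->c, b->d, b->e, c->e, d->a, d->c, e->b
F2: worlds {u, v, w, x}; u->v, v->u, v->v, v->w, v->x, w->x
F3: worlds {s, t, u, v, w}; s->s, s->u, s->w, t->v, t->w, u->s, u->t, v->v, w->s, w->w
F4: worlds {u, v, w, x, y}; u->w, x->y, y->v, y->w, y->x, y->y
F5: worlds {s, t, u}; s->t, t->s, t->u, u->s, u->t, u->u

F3, F5

The schema corresponds to seriality: \forall x \exists y Rxy.
F1: fails — world a has no successor.
F2: fails — world x has no successor.
F3: holds.
F4: fails — world v has no successor.
F5: holds.
Valid on: F3, F5.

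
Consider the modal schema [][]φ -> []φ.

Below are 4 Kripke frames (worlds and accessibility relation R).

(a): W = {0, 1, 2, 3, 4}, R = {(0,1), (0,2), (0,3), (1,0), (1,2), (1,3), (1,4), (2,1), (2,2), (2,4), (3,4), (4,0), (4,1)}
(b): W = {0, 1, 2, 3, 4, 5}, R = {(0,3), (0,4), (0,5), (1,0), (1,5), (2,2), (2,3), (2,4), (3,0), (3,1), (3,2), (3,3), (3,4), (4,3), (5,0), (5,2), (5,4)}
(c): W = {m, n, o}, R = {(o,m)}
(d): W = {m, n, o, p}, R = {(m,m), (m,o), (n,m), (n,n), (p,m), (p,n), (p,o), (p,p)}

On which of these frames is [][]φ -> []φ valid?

The schema corresponds to density: forall x forall y (Rxy -> exists z (Rxz & Rzy)).
(a): fails — R34 but no z with R3z and Rz4.
(b): fails — R50 but no z with R5z and Rz0.
(c): fails — Rom but no z with Roz and Rzm.
(d): ✓.

(d)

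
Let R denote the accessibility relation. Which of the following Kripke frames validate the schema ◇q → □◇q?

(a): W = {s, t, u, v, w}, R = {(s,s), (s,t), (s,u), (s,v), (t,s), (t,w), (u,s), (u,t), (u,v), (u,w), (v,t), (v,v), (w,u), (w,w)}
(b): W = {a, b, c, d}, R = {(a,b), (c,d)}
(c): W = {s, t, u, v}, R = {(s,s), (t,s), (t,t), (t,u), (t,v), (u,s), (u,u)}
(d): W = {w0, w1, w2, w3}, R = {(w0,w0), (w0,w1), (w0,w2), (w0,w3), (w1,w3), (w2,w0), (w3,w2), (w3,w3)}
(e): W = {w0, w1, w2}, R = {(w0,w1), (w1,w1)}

(e)

This is the axiom for the Euclidean property; its first-order frame correspondent is ∀x ∀y ∀z (Rxy ∧ Rxz → Ryz).
(a): fails — Rsv and Rsu but not Rvu.
(b): fails — Rab and Rab but not Rbb.
(c): fails — Rtv and Rtv but not Rvv.
(d): fails — Rw0w1 and Rw0w1 but not Rw1w1.
(e): holds.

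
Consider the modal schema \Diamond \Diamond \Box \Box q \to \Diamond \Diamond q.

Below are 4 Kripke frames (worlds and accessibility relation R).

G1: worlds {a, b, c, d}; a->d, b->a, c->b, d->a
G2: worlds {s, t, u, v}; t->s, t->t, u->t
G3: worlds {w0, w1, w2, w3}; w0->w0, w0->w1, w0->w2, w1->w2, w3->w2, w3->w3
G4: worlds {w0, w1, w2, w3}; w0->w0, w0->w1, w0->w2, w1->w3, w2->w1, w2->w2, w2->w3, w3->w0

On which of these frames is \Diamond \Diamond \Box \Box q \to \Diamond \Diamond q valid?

G1, G4

Frame correspondent (Sahlqvist): \forall x \forall y (x R^2 y \to \exists w (y R^2 w \wedge x R^2 w)) — i.e. a generalized confluence (Geach) condition.
G1: ✓.
G2: fails — tR²s but no w with sR²w and tR²w.
G3: fails — w0R²w1 but no w with w1R²w and w0R²w.
G4: ✓.
Valid on: G1, G4.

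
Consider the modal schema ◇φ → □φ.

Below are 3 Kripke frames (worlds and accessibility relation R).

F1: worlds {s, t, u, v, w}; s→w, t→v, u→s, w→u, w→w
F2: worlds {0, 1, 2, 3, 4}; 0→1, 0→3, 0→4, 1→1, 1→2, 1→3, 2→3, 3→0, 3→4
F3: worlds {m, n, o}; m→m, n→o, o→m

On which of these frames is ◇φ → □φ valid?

F3

The schema corresponds to partial functionality: ∀x ∀y ∀z (Rxy ∧ Rxz → y = z).
F1: fails — w sees both u and w.
F2: fails — 0 sees both 1 and 3.
F3: condition met.
Valid on: F3.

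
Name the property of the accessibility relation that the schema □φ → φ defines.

reflexivity

This schema is the T axiom.
It corresponds to reflexivity: ∀x Rxx.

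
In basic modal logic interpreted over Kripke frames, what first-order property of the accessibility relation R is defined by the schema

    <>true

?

Seriality

This schema is equivalent to the D axiom □ψ → ◇ψ.
Its frame correspondent is seriality — forall x exists y Rxy.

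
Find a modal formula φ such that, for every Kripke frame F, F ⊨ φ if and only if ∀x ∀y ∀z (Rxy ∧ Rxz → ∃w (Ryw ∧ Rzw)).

◇□ψ → □◇ψ

A defining formula is ◇□ψ → □◇ψ (the .2 axiom).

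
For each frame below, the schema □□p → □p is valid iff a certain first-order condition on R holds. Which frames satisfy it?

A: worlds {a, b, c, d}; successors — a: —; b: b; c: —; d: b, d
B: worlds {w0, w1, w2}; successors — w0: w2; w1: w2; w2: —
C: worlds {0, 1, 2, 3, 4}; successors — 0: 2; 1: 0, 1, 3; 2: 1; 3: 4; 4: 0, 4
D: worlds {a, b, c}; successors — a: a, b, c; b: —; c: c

The schema corresponds to density: ∀x ∀y (Rxy → ∃z (Rxz ∧ Rzy)).
A: ✓.
B: fails — Rw1w2 but no z with Rw1z and Rzw2.
C: fails — R02 but no z with R0z and Rz2.
D: ✓.
Valid on: A, D.

A, D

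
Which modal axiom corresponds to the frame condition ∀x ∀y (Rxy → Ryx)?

This is symmetry; the standard corresponding axiom is B: r → □◇r.
Suppose r→□◇r is valid. Take Rxy and set V(r)={x}. Then r at x, so □◇r at x, so ◇r at y, so some z with Ryz has r; z=x, i.e. Ryx.

r → □◇r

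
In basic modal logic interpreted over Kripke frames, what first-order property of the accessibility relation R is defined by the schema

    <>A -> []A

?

Partial functionality

Suppose ◇A→□A is valid. Take Rxy, Rxz and set V(A)={y}. Then ◇A at x, so □A at x, so A at z, i.e. z=y.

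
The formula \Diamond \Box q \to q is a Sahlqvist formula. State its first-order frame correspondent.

Symmetry

Equivalently (dual form): q → □◇q.
Suppose q→□◇q is valid. Take Rxy and set V(q)={x}. Then q at x, so □◇q at x, so ◇q at y, so some z with Ryz has q; z=x, i.e. Ryx.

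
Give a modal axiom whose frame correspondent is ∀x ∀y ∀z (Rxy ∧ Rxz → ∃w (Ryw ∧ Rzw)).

A defining formula is ◇□ψ → □◇ψ (the .2 axiom).
Suppose ◇□ψ→□◇ψ is valid. Take Rxy, Rxz and set V(ψ)={w : Ryw}. Then □ψ at y so ◇□ψ at x, so □◇ψ at x, so ◇ψ at z, giving w with Rzw and Ryw.

◇□ψ → □◇ψ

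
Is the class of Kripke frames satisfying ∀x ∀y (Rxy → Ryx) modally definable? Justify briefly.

The condition is symmetry. A defining modal formula is q → □◇q.

Yes, by q → □◇q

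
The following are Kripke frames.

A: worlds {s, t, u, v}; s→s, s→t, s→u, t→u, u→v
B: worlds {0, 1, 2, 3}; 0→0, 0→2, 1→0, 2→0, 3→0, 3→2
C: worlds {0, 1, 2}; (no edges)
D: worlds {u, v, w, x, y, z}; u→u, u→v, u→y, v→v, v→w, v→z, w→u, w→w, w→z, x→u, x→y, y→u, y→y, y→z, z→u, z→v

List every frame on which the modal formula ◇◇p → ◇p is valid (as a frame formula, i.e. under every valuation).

C

Frame correspondent (Sahlqvist): ∀x ∀y ∀z (Rxy ∧ Ryz → Rxz) — i.e. transitivity.
A: fails — Rtu and Ruv but not Rtv.
B: fails — R10 and R02 but not R12.
C: holds.
D: fails — Ruv and Rvz but not Ruz.
Valid on: C.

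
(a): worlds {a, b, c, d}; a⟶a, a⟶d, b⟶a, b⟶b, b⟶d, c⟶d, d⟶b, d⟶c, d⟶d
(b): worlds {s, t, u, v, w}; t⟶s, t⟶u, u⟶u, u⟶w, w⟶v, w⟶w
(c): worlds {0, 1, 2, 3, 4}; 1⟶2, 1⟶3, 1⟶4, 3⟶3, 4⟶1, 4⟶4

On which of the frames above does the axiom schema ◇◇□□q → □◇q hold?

(a)

Frame correspondent (Sahlqvist): ∀x ∀y ∀z ((xR²y ∧ xRz) → ∃w (yR²w ∧ zRw)) — i.e. a generalized confluence (Geach) condition.
(a): satisfies the condition.
(b): fails — tR²u, tRs but no w* with uR²w* and sRw*.
(c): fails — 1R²1, 1R2 but no w with 1R²w and 2Rw.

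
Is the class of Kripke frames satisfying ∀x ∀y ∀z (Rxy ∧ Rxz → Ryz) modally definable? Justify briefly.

Yes: it is the Euclidean property, defined by the 5 schema ◇r → □◇r.

Definable; ◇r → □◇r defines it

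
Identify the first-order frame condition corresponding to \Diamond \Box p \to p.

Equivalently (dual form): p → □◇p.
Suppose p→□◇p is valid. Take Rxy and set V(p)={x}. Then p at x, so □◇p at x, so ◇p at y, so some z with Ryz has p; z=x, i.e. Ryx.

symmetry: \forall x \forall y (Rxy \to Ryx)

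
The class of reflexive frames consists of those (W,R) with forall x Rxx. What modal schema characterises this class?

This is reflexivity; the standard corresponding axiom is T: □ψ → ψ.
Suppose □ψ→ψ is valid. At any x set V(ψ)={w : Rxw}. Then □ψ holds at x, so ψ holds at x, i.e. Rxx.

□ψ → ψ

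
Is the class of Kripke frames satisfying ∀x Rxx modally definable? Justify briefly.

Definable; □r → r defines it

This is a Sahlqvist condition; the T axiom □r → r defines it.
Suppose □r→r is valid. At any x set V(r)={w : Rxw}. Then □r holds at x, so r holds at x, i.e. Rxx.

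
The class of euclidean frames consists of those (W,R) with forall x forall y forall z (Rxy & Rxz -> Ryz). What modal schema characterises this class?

◇q → □◇q

The condition is the Euclidean property. The 5 schema ◇q → □◇q defines it.
Suppose ◇q→□◇q is valid. Take Rxy, Rxz and set V(q)={y}. Then ◇q at x, so □◇q at x, so ◇q at z, so some w with Rzw has q; w=y, i.e. Rzy. By symmetry of the argument, Ryz.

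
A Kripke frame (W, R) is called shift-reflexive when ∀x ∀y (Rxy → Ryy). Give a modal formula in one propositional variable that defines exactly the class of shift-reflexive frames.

□(□q → q)

The condition is shift-reflexivity. The T□ schema □(□q → q) defines it.
Suppose □(□q→q) is valid. Take Rxy and set V(q)={w : Ryw}. Then at y, □q holds; since □(□q→q) at x, □q→q at y, so q at y, i.e. Ryy.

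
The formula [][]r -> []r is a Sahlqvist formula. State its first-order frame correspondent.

Suppose □□r→□r is valid. Take Rxy and set V(r)={w : xR²w}. Then □□r at x, so □r at x, so r at y, i.e. ∃z(Rxz∧Rzy).
Conversely, on a frame with density the schema holds at every world under every valuation.
So the correspondent is density.

density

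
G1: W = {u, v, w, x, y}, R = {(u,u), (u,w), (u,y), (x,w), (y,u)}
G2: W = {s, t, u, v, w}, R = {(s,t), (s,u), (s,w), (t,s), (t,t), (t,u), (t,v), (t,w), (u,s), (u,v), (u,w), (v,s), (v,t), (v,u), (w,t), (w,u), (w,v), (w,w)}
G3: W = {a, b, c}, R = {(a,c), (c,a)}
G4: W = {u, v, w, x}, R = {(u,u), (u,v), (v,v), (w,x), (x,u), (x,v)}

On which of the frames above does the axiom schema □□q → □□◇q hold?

Frame correspondent (Sahlqvist): ∀x ∀z (xR²z → ∃w (xR²w ∧ zRw)) — i.e. a generalized confluence (Geach) condition.
G1: fails — uR²w but no t with uR²t and wRt.
G2: condition met.
G3: fails — aR²a but no w with aR²w and aRw.
G4: condition met.

G2, G4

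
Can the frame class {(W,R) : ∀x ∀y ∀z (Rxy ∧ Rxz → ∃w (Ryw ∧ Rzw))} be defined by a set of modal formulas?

Definable; ◇□q → □◇q defines it

This is a Sahlqvist condition; the .2 axiom ◇□q → □◇q defines it.
Suppose ◇□q→□◇q is valid. Take Rxy, Rxz and set V(q)={w : Ryw}. Then □q at y so ◇□q at x, so □◇q at x, so ◇q at z, giving w with Rzw and Ryw.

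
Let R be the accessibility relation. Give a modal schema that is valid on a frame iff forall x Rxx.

This is reflexivity; the standard corresponding axiom is T: □p → p.
Suppose □p→p is valid. At any x set V(p)={w : Rxw}. Then □p holds at x, so p holds at x, i.e. Rxx.

□p → p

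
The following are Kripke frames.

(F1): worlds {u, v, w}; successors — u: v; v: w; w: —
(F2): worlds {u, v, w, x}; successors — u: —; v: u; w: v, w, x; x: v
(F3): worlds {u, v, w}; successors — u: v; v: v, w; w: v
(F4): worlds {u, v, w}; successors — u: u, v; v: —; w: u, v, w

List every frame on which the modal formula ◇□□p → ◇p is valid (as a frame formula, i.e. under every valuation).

(F3)

This is the axiom for a generalized confluence (Geach) condition; its first-order frame correspondent is ∀x ∀y (xRy → ∃w (yR²w ∧ xRw)).
(F1): fails — uRv but no t with vR²t and uRt.
(F2): fails — vRu but no t with uR²t and vRt.
(F3): satisfies the condition.
(F4): fails — uRv but no t with vR²t and uRt.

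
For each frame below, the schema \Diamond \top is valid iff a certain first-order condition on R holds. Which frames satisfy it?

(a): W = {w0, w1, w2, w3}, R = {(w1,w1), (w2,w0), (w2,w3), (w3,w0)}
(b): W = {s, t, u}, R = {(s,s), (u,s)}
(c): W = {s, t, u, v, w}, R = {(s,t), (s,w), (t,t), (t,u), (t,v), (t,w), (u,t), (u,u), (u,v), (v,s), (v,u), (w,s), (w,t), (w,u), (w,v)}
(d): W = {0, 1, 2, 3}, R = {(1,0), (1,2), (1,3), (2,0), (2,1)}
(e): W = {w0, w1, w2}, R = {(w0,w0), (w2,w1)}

(c)

This is the axiom for seriality; its first-order frame correspondent is \forall x \exists y Rxy.
(a): fails — world w0 has no successor.
(b): fails — world t has no successor.
(c): holds.
(d): fails — world 0 has no successor.
(e): fails — world w1 has no successor.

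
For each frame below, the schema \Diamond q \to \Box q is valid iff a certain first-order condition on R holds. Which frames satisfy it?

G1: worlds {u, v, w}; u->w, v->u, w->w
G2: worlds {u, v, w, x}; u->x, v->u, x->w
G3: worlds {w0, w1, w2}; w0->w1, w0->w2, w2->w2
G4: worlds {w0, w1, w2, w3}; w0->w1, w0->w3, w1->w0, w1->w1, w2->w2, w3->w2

G1, G2

This is the axiom for partial functionality; its first-order frame correspondent is \forall x \forall y \forall z (Rxy \wedge Rxz \to y = z).
G1: condition met.
G2: condition met.
G3: fails — w0 sees both w1 and w2.
G4: fails — w0 sees both w1 and w3.
Valid on: G1, G2.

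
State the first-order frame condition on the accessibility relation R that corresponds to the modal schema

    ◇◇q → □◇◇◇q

This is a Sahlqvist (Geach-type) schema ◇^2□^0q → □^1◇^3q.
First-order correspondent: ∀x ∀y ∀z ((xR²y ∧ xRz) → ∃w (y = w ∧ zR³w)).

∀x ∀y ∀z ((xR²y ∧ xRz) → ∃w (y = w ∧ zR³w))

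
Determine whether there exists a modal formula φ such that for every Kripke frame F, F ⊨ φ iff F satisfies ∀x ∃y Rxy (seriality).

This is a Sahlqvist condition; the D axiom □r → ◇r defines it.
Suppose □r→◇r is valid. At any x set V(r)=W. Then □r at x, so ◇r at x, so x has a successor.

Yes — defined by □r → ◇r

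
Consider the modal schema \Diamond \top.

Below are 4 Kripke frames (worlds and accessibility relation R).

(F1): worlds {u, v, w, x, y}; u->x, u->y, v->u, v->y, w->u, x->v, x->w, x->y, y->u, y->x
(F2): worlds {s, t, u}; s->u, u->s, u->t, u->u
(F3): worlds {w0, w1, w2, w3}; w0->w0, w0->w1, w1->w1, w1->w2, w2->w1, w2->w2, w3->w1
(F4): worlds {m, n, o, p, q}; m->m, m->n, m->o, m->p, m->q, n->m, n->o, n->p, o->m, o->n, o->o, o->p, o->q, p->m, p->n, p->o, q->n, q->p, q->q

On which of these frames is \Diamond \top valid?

(F1), (F3), (F4)

This is the axiom for seriality; its first-order frame correspondent is \forall x \exists y Rxy.
(F1): condition met.
(F2): fails — world t has no successor.
(F3): condition met.
(F4): condition met.
Valid on: (F1), (F3), (F4).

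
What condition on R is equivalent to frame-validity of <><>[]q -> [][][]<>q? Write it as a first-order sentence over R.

forall x forall y forall z ((x R^2 y & x R^3 z) -> exists w (yRw & zRw))

This is a Sahlqvist (Geach-type) schema ◇^2□^1q → □^3◇^1q.
Minimal-valuation argument: fix x; take any y with xR^2y and any z with xR^3z. Set V(q) to the set of worlds R-reachable from y in exactly 1 step. Then □^1q holds at y, so the antecedent holds at x; validity forces ◇^1q at z, giving a w with zR^1w and yR^1w.
First-order correspondent: forall x forall y forall z ((x R^2 y & x R^3 z) -> exists w (yRw & zRw)).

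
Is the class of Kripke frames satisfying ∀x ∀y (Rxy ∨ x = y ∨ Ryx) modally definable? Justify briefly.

No — not modally definable

Modal frame validity is preserved under disjoint unions.
Take 2 disjoint single-world reflexive frames: each is trivially connected, but their disjoint union has 2 worlds with no edge between distinct components, so it is not connected.
So the class is not modally definable.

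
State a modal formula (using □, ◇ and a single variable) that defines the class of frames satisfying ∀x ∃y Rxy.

A defining formula is □q → ◇q (the D axiom).
Suppose □q→◇q is valid. At any x set V(q)=W. Then □q at x, so ◇q at x, so x has a successor.

□q → ◇q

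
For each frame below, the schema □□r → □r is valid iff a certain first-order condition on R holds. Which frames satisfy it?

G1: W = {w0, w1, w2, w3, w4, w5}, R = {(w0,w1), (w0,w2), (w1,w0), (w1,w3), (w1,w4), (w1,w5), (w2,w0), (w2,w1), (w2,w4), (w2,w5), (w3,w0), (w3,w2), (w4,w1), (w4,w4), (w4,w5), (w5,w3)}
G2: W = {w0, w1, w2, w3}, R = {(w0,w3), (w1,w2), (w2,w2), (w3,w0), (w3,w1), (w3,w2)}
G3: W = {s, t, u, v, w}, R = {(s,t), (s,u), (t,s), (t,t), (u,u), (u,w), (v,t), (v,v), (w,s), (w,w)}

G3

The schema corresponds to density: ∀x ∀y (Rxy → ∃z (Rxz ∧ Rzy)).
G1: fails — Rw0w2 but no z with Rw0z and Rzw2.
G2: fails — Rw3w1 but no z with Rw3z and Rzw1.
G3: satisfies the condition.
Valid on: G3.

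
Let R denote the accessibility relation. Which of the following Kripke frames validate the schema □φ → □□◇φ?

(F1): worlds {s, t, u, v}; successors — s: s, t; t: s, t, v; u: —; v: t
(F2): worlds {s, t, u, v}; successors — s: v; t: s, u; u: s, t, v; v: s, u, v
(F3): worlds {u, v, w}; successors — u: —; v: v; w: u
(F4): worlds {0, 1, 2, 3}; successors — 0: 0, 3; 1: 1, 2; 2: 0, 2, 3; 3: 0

Frame correspondent (Sahlqvist): ∀x ∀z (xR²z → ∃w (xRw ∧ zRw)) — i.e. a generalized confluence (Geach) condition.
(F1): condition met.
(F2): fails — tR²s but no w with tRw and sRw.
(F3): condition met.
(F4): fails — 1R²0 but no w with 1Rw and 0Rw.

(F1), (F3)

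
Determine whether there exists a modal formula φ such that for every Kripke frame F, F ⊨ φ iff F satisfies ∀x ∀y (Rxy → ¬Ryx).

Modal frame validity is preserved under surjective bounded morphisms.
The 4-cycle (worlds s,t,u,v with s→t→u→v→s) is asymmetric. Mapping every world to a single reflexive point • is a surjective bounded morphism, and the reflexive point is not asymmetric (R•• but asymmetry requires ¬R••).
So no modal formula (or set of formulas) defines exactly the asymmetric frames.

Not modally definable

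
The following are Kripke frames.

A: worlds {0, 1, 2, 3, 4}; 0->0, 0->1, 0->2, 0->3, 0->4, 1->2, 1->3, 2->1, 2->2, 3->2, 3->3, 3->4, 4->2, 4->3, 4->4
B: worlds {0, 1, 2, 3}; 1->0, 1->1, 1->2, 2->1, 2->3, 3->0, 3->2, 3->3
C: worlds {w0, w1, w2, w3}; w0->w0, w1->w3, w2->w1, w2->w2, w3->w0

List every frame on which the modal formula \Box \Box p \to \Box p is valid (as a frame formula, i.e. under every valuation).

A, B

Frame correspondent (Sahlqvist): \forall x \forall y (Rxy \to \exists z (Rxz \wedge Rzy)) — i.e. density.
A: satisfies the condition.
B: satisfies the condition.
C: fails — Rw1w3 but no z with Rw1z and Rzw3.
Valid on: A, B.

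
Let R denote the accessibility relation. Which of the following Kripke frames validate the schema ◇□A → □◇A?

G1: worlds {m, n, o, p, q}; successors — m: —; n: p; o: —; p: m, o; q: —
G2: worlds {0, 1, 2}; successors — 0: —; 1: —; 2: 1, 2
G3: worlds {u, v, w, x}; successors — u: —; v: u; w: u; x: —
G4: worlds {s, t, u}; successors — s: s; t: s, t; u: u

G4

The schema corresponds to convergence: ∀x ∀y ∀z (Rxy ∧ Rxz → ∃w (Ryw ∧ Rzw)).
G1: fails — Rpm and Rpm but m and m have no common successor.
G2: fails — R22 and R21 but 2 and 1 have no common successor.
G3: fails — Rvu and Rvu but u and u have no common successor.
G4: ✓.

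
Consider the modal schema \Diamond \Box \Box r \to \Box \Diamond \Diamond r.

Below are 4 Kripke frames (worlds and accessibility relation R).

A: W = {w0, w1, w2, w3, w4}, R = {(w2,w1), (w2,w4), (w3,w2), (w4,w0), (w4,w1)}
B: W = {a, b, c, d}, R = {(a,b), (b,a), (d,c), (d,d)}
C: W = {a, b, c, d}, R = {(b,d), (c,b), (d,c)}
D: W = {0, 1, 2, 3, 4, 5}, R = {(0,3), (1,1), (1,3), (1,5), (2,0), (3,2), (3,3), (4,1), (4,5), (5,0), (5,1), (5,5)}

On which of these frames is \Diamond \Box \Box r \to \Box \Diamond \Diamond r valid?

This is the axiom for a generalized confluence (Geach) condition; its first-order frame correspondent is \forall x \forall y \forall z ((xRy \wedge xRz) \to \exists w (y R^2 w \wedge z R^2 w)).
A: fails — w2Rw1, w2Rw1 but no w with w1R²w and w1R²w.
B: fails — dRc, dRc but no w with cR²w and cR²w.
C: satisfies the condition.
D: satisfies the condition.
Valid on: C, D.

C, D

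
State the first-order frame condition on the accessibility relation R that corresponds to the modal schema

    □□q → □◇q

This is a Sahlqvist (Geach-type) schema ◇^0□^2q → □^1◇^1q.
Minimal-valuation argument: fix x; take any y with xR^0y and any z with xR^1z. Set V(q) to the set of worlds R-reachable from y in exactly 2 steps. Then □^2q holds at y, so the antecedent holds at x; validity forces ◇^1q at z, giving a w with zR^1w and yR^2w.
First-order correspondent: ∀x ∀z (xRz → ∃w (xR²w ∧ zRw)).

∀x ∀z (xRz → ∃w (xR²w ∧ zRw))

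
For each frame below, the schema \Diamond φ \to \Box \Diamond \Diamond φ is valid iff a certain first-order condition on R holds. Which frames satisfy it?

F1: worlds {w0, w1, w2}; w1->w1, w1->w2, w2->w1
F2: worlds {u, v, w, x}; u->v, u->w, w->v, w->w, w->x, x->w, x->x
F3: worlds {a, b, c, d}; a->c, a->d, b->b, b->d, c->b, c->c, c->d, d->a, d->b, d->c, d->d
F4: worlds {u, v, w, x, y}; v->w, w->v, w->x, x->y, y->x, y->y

This is the axiom for a generalized confluence (Geach) condition; its first-order frame correspondent is \forall x \forall y \forall z ((xRy \wedge xRz) \to \exists w (y = w \wedge z R^2 w)).
F1: satisfies the condition.
F2: fails — uRv, uRv but no t with v=t and vR²t.
F3: satisfies the condition.
F4: fails — wRv, wRx but no t with v=t and xR²t.
Valid on: F1, F3.

F1, F3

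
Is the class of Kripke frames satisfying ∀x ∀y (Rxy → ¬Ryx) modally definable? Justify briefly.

Any modally definable frame class is closed under surjective bounded morphisms.
The 4-cycle (worlds 0,1,2,3 with 0→1→2→3→0) is asymmetric. Mapping every world to a single reflexive point • is a surjective bounded morphism, and the reflexive point is not asymmetric (R•• but asymmetry requires ¬R••).
So the class is not modally definable.

Not definable by any modal formula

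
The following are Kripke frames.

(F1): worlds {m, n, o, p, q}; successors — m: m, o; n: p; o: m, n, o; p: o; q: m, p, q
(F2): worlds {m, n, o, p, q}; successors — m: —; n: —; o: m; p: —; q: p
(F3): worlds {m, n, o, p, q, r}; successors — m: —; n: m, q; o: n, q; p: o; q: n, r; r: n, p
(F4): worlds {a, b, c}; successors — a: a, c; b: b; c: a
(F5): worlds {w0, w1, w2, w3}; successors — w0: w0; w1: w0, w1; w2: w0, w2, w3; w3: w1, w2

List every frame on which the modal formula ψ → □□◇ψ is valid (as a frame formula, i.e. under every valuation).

(F2)

This is the axiom for a generalized confluence (Geach) condition; its first-order frame correspondent is ∀x ∀z (xR²z → ∃w (x = w ∧ zRw)).
(F1): fails — mR²n but no w with m=w and nRw.
(F2): satisfies the condition.
(F3): fails — nR²n but no w with n=w and nRw.
(F4): fails — cR²c but no w with c=w and cRw.
(F5): fails — w1R²w0 but no w with w1=w and w0Rw.
Valid on: (F2).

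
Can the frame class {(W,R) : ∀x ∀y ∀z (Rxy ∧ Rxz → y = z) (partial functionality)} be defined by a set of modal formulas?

The condition is partial functionality. A defining modal formula is ◇r → □r.
Suppose ◇r→□r is valid. Take Rxy, Rxz and set V(r)={y}. Then ◇r at x, so □r at x, so r at z, i.e. z=y.

Yes — defined by ◇r → □r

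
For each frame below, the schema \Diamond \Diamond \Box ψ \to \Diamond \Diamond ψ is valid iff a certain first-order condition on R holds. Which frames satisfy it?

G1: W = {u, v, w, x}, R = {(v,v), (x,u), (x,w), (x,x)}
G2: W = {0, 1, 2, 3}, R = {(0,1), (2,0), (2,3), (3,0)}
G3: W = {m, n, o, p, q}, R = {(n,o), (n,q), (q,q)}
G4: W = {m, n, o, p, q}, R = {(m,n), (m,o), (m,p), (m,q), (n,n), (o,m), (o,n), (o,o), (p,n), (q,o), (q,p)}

G3, G4

This is the axiom for a generalized confluence (Geach) condition; its first-order frame correspondent is \forall x \forall y (x R^2 y \to \exists w (yRw \wedge x R^2 w)).
G1: fails — xR²u but no t with uRt and xR²t.
G2: fails — 2R²1 but no w with 1Rw and 2R²w.
G3: holds.
G4: holds.
Valid on: G3, G4.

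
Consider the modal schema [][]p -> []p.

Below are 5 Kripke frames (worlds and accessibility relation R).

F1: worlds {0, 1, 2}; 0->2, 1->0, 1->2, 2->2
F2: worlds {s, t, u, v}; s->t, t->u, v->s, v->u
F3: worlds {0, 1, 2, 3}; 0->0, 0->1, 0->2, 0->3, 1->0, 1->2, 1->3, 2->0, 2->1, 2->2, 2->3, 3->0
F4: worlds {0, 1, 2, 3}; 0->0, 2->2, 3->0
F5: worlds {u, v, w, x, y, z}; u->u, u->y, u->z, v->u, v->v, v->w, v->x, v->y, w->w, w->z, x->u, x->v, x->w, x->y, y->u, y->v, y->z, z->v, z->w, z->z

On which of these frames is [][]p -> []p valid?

F3, F4, F5

This is the axiom for density; its first-order frame correspondent is forall x forall y (Rxy -> exists z (Rxz & Rzy)).
F1: fails — R10 but no z with R1z and Rz0.
F2: fails — Rtu but no z with Rtz and Rzu.
F3: ✓.
F4: ✓.
F5: ✓.
Valid on: F3, F4, F5.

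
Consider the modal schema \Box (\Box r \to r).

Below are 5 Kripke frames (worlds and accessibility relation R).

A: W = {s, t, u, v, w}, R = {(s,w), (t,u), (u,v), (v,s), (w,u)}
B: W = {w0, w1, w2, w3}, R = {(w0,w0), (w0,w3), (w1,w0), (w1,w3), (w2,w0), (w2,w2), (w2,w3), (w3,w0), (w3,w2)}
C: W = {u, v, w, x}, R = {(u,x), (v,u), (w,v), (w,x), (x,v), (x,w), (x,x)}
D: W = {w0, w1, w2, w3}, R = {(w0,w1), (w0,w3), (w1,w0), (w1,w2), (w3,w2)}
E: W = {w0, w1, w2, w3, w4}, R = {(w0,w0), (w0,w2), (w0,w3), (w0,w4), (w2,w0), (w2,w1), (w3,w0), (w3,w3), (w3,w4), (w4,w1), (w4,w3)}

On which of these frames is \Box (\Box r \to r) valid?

none

Frame correspondent (Sahlqvist): \forall x \forall y (Rxy \to Ryy) — i.e. shift-reflexivity.
A: fails — Ruv but not Rvv.
B: fails — Rw1w3 but not Rw3w3.
C: fails — Rxw but not Rww.
D: fails — Rw1w2 but not Rw2w2.
E: fails — Rw0w4 but not Rw4w4.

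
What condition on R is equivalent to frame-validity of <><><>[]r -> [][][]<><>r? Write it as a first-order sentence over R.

forall x forall y forall z ((x R^3 y & x R^3 z) -> exists w (yRw & z R^2 w))

This is a Sahlqvist (Geach-type) schema ◇^3□^1r → □^3◇^2r.
Minimal-valuation argument: fix x; take any y with xR^3y and any z with xR^3z. Set V(r) to the set of worlds R-reachable from y in exactly 1 step. Then □^1r holds at y, so the antecedent holds at x; validity forces ◇^2r at z, giving a w with zR^2w and yR^1w.
First-order correspondent: forall x forall y forall z ((x R^3 y & x R^3 z) -> exists w (yRw & z R^2 w)).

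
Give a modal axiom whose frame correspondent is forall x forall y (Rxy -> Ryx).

ψ → □◇ψ

The condition is symmetry. The B schema ψ → □◇ψ defines it.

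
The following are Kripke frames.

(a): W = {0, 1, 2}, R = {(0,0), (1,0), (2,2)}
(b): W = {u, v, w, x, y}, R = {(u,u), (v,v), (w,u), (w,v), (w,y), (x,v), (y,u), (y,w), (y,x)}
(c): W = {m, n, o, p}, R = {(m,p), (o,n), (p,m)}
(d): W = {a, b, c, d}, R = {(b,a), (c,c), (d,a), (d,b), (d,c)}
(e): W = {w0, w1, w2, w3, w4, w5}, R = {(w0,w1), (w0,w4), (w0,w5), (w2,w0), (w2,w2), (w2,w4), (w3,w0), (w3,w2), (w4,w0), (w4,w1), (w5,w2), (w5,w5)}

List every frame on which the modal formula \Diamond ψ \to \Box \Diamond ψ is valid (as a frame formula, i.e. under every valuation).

(a)

The schema corresponds to the Euclidean property: \forall x \forall y \forall z (Rxy \wedge Rxz \to Ryz).
(a): holds.
(b): fails — Rwu and Rwy but not Ruy.
(c): fails — Rmp and Rmp but not Rpp.
(d): fails — Rba and Rba but not Raa.
(e): fails — Rw0w4 and Rw0w4 but not Rw4w4.
Valid on: (a).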